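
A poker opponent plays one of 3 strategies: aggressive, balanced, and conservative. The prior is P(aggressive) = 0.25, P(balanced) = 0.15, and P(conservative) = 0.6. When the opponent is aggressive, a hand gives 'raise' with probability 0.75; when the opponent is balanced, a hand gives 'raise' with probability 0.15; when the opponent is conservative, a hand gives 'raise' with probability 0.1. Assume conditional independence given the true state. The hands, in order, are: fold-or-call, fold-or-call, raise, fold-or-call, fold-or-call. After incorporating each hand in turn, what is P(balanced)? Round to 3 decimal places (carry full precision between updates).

Each posterior becomes the prior for the next update.
After 'fold-or-call': normaliser = 0.25·0.2500 + 0.85·0.1500 + 0.9·0.6000; P(aggressive) ≈ 0.0856, P(balanced) ≈ 0.1747, P(conservative) ≈ 0.7397
After 'fold-or-call': normaliser = 0.25·0.0856 + 0.85·0.1747 + 0.9·0.7397; P(aggressive) ≈ 0.0256, P(balanced) ≈ 0.1777, P(conservative) ≈ 0.7967
After 'raise': normaliser = 0.75·0.0256 + 0.15·0.1777 + 0.1·0.7967; P(aggressive) ≈ 0.1530, P(balanced) ≈ 0.2123, P(conservative) ≈ 0.6347
After 'fold-or-call': normaliser = 0.25·0.1530 + 0.85·0.2123 + 0.9·0.6347; P(aggressive) ≈ 0.0484, P(balanced) ≈ 0.2284, P(conservative) ≈ 0.7231
After 'fold-or-call': normaliser = 0.25·0.0484 + 0.85·0.2284 + 0.9·0.7231; P(aggressive) ≈ 0.0141, P(balanced) ≈ 0.2265, P(conservative) ≈ 0.7593

0.227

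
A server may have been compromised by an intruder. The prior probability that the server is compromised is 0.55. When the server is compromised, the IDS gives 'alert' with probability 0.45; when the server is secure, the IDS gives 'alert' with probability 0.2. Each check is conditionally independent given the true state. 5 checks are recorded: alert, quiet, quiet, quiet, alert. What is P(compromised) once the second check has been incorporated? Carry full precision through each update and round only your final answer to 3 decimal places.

0.654

Each posterior becomes the prior for the next update.
After 'alert': P(compromised) = 0.45·0.5500 / (0.45·0.5500 + 0.2·0.4500) ≈ 0.7333
After 'quiet': P(compromised) = 0.55·0.7333 / (0.55·0.7333 + 0.8·0.2667) ≈ 0.6541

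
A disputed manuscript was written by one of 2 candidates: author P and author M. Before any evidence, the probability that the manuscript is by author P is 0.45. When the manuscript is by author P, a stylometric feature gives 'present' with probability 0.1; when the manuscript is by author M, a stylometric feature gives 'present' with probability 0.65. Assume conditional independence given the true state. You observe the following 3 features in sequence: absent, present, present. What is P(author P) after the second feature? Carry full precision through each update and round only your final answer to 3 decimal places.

Each posterior becomes the prior for the next update.
After 'absent': P(author P) = 0.9·0.4500 / (0.9·0.4500 + 0.35·0.5500) ≈ 0.6778
After 'present': P(author P) = 0.1·0.6778 / (0.1·0.6778 + 0.65·0.3222) ≈ 0.2445

0.245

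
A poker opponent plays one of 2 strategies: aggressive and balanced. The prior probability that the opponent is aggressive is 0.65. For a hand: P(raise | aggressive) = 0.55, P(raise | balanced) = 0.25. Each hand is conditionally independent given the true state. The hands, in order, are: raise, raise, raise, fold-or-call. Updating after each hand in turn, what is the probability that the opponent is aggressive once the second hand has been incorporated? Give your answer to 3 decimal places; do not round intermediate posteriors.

Each posterior becomes the prior for the next update.
After 'raise': P(aggressive) = 0.55·0.6500 / (0.55·0.6500 + 0.25·0.3500) ≈ 0.8034
After 'raise': P(aggressive) = 0.55·0.8034 / (0.55·0.8034 + 0.25·0.1966) ≈ 0.8999

0.900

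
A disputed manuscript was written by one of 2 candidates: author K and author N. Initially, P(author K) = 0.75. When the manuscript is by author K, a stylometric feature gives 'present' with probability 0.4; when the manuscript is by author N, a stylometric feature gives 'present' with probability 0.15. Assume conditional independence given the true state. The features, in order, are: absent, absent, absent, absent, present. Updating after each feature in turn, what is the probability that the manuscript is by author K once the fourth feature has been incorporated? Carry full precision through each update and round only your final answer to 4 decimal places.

0.4269

After 'absent': P(author K) = 0.6·0.7500 / (0.6·0.7500 + 0.85·0.2500) ≈ 0.6792
After 'absent': P(author K) = 0.6·0.6792 / (0.6·0.6792 + 0.85·0.3208) ≈ 0.5992
After 'absent': P(author K) = 0.6·0.5992 / (0.6·0.5992 + 0.85·0.4008) ≈ 0.5134
After 'absent': P(author K) = 0.6·0.5134 / (0.6·0.5134 + 0.85·0.4866) ≈ 0.4269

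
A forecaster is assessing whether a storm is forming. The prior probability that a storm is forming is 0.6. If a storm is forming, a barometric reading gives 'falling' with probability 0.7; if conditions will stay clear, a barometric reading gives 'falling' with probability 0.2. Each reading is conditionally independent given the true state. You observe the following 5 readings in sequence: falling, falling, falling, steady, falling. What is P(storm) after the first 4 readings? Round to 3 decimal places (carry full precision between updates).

0.960

After 'falling': P(storm) = 0.7·0.6000 / (0.7·0.6000 + 0.2·0.4000) ≈ 0.8400
After 'falling': P(storm) = 0.7·0.8400 / (0.7·0.8400 + 0.2·0.1600) ≈ 0.9484
After 'falling': P(storm) = 0.7·0.9484 / (0.7·0.9484 + 0.2·0.0516) ≈ 0.9847
After 'steady': P(storm) = 0.3·0.9847 / (0.3·0.9847 + 0.8·0.0153) ≈ 0.9602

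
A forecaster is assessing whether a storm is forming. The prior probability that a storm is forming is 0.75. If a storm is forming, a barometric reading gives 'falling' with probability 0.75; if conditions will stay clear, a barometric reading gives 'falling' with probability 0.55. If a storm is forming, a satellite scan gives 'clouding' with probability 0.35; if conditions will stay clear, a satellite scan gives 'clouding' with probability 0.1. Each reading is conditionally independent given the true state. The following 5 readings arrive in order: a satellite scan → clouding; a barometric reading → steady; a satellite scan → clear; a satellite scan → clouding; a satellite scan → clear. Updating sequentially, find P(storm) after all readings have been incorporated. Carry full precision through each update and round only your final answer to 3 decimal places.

After a satellite scan='clouding': P(storm) = 0.35·0.7500 / (0.35·0.7500 + 0.1·0.2500) ≈ 0.9130
After a barometric reading='steady': P(storm) = 0.25·0.9130 / (0.25·0.9130 + 0.45·0.0870) ≈ 0.8537
After a satellite scan='clear': P(storm) = 0.65·0.8537 / (0.65·0.8537 + 0.9·0.1463) ≈ 0.8082
After a satellite scan='clouding': P(storm) = 0.35·0.8082 / (0.35·0.8082 + 0.1·0.1918) ≈ 0.9365
After a satellite scan='clear': P(storm) = 0.65·0.9365 / (0.65·0.9365 + 0.9·0.0635) ≈ 0.9142

0.914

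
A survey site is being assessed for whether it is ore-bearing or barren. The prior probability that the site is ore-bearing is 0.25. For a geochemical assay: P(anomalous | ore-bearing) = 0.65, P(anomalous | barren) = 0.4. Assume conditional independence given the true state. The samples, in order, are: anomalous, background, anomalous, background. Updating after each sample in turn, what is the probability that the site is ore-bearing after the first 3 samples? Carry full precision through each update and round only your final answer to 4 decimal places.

0.3393

After 'anomalous': P(ore) = 0.65·0.2500 / (0.65·0.2500 + 0.4·0.7500) ≈ 0.3514
After 'background': P(ore) = 0.35·0.3514 / (0.35·0.3514 + 0.6·0.6486) ≈ 0.2401
After 'anomalous': P(ore) = 0.65·0.2401 / (0.65·0.2401 + 0.4·0.7599) ≈ 0.3393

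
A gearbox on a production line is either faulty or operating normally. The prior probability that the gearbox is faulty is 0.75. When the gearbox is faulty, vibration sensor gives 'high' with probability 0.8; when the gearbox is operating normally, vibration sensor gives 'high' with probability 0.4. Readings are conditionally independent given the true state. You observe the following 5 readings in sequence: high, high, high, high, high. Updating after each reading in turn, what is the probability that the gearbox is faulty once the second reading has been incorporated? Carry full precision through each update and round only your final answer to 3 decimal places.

0.923

Apply Bayes' rule sequentially, carrying P(faulty) forward.
After 'high': P(faulty) = 0.8·0.7500 / (0.8·0.7500 + 0.4·0.2500) ≈ 0.8571
After 'high': P(faulty) = 0.8·0.8571 / (0.8·0.8571 + 0.4·0.1429) ≈ 0.9231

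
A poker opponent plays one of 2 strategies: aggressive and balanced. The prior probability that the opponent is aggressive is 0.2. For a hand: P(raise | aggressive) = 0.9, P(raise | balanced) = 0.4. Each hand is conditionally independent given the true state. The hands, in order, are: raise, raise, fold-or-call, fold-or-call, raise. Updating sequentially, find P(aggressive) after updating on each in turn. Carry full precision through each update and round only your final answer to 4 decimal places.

0.0733

Apply Bayes' rule sequentially, carrying P(aggressive) forward.
After 'raise': P(aggressive) = 0.9·0.2000 / (0.9·0.2000 + 0.4·0.8000) ≈ 0.3600
After 'raise': P(aggressive) = 0.9·0.3600 / (0.9·0.3600 + 0.4·0.6400) ≈ 0.5586
After 'fold-or-call': P(aggressive) = 0.1·0.5586 / (0.1·0.5586 + 0.6·0.4414) ≈ 0.1742
After 'fold-or-call': P(aggressive) = 0.1·0.1742 / (0.1·0.1742 + 0.6·0.8258) ≈ 0.0340
After 'raise': P(aggressive) = 0.9·0.0340 / (0.9·0.0340 + 0.4·0.9660) ≈ 0.0733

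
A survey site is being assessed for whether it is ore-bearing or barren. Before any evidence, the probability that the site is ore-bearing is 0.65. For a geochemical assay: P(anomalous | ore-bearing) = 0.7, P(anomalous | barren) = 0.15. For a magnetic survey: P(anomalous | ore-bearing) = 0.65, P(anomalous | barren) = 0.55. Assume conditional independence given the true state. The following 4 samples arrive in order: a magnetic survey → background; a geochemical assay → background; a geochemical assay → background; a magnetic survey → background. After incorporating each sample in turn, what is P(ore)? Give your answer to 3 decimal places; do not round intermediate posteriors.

After a magnetic survey='background': P(ore) = 0.35·0.6500 / (0.35·0.6500 + 0.45·0.3500) ≈ 0.5909
After a geochemical assay='background': P(ore) = 0.3·0.5909 / (0.3·0.5909 + 0.85·0.4091) ≈ 0.3377
After a geochemical assay='background': P(ore) = 0.3·0.3377 / (0.3·0.3377 + 0.85·0.6623) ≈ 0.1525
After a magnetic survey='background': P(ore) = 0.35·0.1525 / (0.35·0.1525 + 0.45·0.8475) ≈ 0.1228

0.123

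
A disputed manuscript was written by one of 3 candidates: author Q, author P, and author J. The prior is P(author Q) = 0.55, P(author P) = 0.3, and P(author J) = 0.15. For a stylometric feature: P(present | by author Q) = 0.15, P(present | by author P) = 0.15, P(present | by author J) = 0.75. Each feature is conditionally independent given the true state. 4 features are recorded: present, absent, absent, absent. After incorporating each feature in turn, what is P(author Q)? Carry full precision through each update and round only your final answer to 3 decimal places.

0.633

After 'present': normaliser = 0.15·0.5500 + 0.15·0.3000 + 0.75·0.1500; P(author Q) ≈ 0.3438, P(author P) ≈ 0.1875, P(author J) ≈ 0.4688
After 'absent': normaliser = 0.85·0.3438 + 0.85·0.1875 + 0.25·0.4688; P(author Q) ≈ 0.5137, P(author P) ≈ 0.2802, P(author J) ≈ 0.2060
After 'absent': normaliser = 0.85·0.5137 + 0.85·0.2802 + 0.25·0.2060; P(author Q) ≈ 0.6012, P(author P) ≈ 0.3279, P(author J) ≈ 0.0709
After 'absent': normaliser = 0.85·0.6012 + 0.85·0.3279 + 0.25·0.0709; P(author Q) ≈ 0.6329, P(author P) ≈ 0.3452, P(author J) ≈ 0.0220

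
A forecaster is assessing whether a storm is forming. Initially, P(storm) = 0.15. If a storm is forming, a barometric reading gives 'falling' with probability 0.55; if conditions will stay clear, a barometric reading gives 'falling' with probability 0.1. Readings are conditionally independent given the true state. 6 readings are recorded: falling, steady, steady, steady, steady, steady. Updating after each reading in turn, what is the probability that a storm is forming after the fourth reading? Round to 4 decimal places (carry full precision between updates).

Apply Bayes' rule sequentially, carrying P(storm) forward.
After 'falling': P(storm) = 0.55·0.1500 / (0.55·0.1500 + 0.1·0.8500) ≈ 0.4925
After 'steady': P(storm) = 0.45·0.4925 / (0.45·0.4925 + 0.9·0.5075) ≈ 0.3267
After 'steady': P(storm) = 0.45·0.3267 / (0.45·0.3267 + 0.9·0.6733) ≈ 0.1953
After 'steady': P(storm) = 0.45·0.1953 / (0.45·0.1953 + 0.9·0.8047) ≈ 0.1082

0.1082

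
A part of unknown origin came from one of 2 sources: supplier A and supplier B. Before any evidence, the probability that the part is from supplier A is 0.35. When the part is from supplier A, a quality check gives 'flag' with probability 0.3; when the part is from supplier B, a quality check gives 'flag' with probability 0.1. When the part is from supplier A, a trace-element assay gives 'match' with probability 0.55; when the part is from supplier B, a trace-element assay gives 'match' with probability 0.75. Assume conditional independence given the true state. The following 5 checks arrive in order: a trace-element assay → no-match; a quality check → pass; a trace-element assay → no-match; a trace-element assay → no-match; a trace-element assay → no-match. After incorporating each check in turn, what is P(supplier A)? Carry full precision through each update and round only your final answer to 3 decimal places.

After a trace-element assay='no-match': P(supplier A) = 0.45·0.3500 / (0.45·0.3500 + 0.25·0.6500) ≈ 0.4922
After a quality check='pass': P(supplier A) = 0.7·0.4922 / (0.7·0.4922 + 0.9·0.5078) ≈ 0.4298
After a trace-element assay='no-match': P(supplier A) = 0.45·0.4298 / (0.45·0.4298 + 0.25·0.5702) ≈ 0.5757
After a trace-element assay='no-match': P(supplier A) = 0.45·0.5757 / (0.45·0.5757 + 0.25·0.4243) ≈ 0.7095
After a trace-element assay='no-match': P(supplier A) = 0.45·0.7095 / (0.45·0.7095 + 0.25·0.2905) ≈ 0.8147

0.815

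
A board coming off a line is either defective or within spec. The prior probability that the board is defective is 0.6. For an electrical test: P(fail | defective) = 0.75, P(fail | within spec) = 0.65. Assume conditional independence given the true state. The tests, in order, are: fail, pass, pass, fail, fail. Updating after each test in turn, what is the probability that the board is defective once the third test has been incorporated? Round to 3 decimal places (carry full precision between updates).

0.469

After 'fail': P(defective) = 0.75·0.6000 / (0.75·0.6000 + 0.65·0.4000) ≈ 0.6338
After 'pass': P(defective) = 0.25·0.6338 / (0.25·0.6338 + 0.35·0.3662) ≈ 0.5528
After 'pass': P(defective) = 0.25·0.5528 / (0.25·0.5528 + 0.35·0.4472) ≈ 0.4689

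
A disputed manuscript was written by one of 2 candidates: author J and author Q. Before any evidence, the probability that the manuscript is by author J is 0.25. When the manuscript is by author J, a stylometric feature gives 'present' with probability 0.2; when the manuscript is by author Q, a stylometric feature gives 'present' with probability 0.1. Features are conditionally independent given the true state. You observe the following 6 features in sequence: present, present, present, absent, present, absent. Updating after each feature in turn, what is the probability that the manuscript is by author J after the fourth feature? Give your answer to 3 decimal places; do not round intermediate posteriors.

0.703

Each posterior becomes the prior for the next update.
After 'present': P(author J) = 0.2·0.2500 / (0.2·0.2500 + 0.1·0.7500) ≈ 0.4000
After 'present': P(author J) = 0.2·0.4000 / (0.2·0.4000 + 0.1·0.6000) ≈ 0.5714
After 'present': P(author J) = 0.2·0.5714 / (0.2·0.5714 + 0.1·0.4286) ≈ 0.7273
After 'absent': P(author J) = 0.8·0.7273 / (0.8·0.7273 + 0.9·0.2727) ≈ 0.7033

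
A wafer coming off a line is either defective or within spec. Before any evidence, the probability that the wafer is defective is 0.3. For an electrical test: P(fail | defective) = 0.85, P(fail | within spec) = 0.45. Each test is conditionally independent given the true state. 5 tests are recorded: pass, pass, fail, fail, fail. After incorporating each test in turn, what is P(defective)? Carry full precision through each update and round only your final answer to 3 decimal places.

After 'pass': P(defective) = 0.15·0.3000 / (0.15·0.3000 + 0.55·0.7000) ≈ 0.1047
After 'pass': P(defective) = 0.15·0.1047 / (0.15·0.1047 + 0.55·0.8953) ≈ 0.0309
After 'fail': P(defective) = 0.85·0.0309 / (0.85·0.0309 + 0.45·0.9691) ≈ 0.0568
After 'fail': P(defective) = 0.85·0.0568 / (0.85·0.0568 + 0.45·0.9432) ≈ 0.1021
After 'fail': P(defective) = 0.85·0.1021 / (0.85·0.1021 + 0.45·0.8979) ≈ 0.1768

0.177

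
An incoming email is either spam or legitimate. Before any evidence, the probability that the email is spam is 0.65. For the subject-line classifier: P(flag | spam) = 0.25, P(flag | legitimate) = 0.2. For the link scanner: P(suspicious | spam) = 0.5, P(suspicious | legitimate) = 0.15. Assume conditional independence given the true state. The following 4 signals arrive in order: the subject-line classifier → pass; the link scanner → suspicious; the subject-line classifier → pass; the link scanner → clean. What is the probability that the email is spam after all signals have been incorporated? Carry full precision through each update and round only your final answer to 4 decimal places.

0.7619

After the subject-line classifier='pass': P(spam) = 0.75·0.6500 / (0.75·0.6500 + 0.8·0.3500) ≈ 0.6352
After the link scanner='suspicious': P(spam) = 0.5·0.6352 / (0.5·0.6352 + 0.15·0.3648) ≈ 0.8530
After the subject-line classifier='pass': P(spam) = 0.75·0.8530 / (0.75·0.8530 + 0.8·0.1470) ≈ 0.8447
After the link scanner='clean': P(spam) = 0.5·0.8447 / (0.5·0.8447 + 0.85·0.1553) ≈ 0.7619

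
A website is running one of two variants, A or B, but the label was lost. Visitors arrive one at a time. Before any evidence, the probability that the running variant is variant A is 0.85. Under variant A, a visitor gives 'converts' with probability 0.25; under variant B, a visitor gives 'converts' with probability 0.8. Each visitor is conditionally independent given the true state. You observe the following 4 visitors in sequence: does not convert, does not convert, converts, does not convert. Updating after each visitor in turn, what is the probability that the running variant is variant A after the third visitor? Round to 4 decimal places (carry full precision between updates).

0.9614

After 'does not convert': P(A) = 0.75·0.8500 / (0.75·0.8500 + 0.2·0.1500) ≈ 0.9551
After 'does not convert': P(A) = 0.75·0.9551 / (0.75·0.9551 + 0.2·0.0449) ≈ 0.9876
After 'converts': P(A) = 0.25·0.9876 / (0.25·0.9876 + 0.8·0.0124) ≈ 0.9614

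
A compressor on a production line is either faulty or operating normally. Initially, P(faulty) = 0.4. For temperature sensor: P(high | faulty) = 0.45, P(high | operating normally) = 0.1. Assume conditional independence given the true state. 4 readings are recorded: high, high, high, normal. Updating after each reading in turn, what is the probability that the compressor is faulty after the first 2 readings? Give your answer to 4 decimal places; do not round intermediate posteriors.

Apply Bayes' rule sequentially, carrying P(faulty) forward.
After 'high': P(faulty) = 0.45·0.4000 / (0.45·0.4000 + 0.1·0.6000) ≈ 0.7500
After 'high': P(faulty) = 0.45·0.7500 / (0.45·0.7500 + 0.1·0.2500) ≈ 0.9310

0.9310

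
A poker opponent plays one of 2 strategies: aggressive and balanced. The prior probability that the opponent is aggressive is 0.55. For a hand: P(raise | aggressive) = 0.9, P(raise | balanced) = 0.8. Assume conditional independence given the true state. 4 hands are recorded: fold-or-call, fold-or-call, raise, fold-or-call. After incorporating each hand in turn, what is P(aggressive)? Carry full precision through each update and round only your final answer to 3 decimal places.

0.147

After 'fold-or-call': P(aggressive) = 0.1·0.5500 / (0.1·0.5500 + 0.2·0.4500) ≈ 0.3793
After 'fold-or-call': P(aggressive) = 0.1·0.3793 / (0.1·0.3793 + 0.2·0.6207) ≈ 0.2340
After 'raise': P(aggressive) = 0.9·0.2340 / (0.9·0.2340 + 0.8·0.7660) ≈ 0.2558
After 'fold-or-call': P(aggressive) = 0.1·0.2558 / (0.1·0.2558 + 0.2·0.7442) ≈ 0.1467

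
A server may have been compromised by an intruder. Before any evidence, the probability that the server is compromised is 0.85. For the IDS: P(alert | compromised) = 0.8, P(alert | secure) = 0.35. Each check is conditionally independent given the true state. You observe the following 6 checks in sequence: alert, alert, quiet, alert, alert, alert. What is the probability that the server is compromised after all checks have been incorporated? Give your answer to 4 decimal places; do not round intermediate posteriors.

0.9909

After 'alert': P(compromised) = 0.8·0.8500 / (0.8·0.8500 + 0.35·0.1500) ≈ 0.9283
After 'alert': P(compromised) = 0.8·0.9283 / (0.8·0.9283 + 0.35·0.0717) ≈ 0.9673
After 'quiet': P(compromised) = 0.2·0.9673 / (0.2·0.9673 + 0.65·0.0327) ≈ 0.9011
After 'alert': P(compromised) = 0.8·0.9011 / (0.8·0.9011 + 0.35·0.0989) ≈ 0.9542
After 'alert': P(compromised) = 0.8·0.9542 / (0.8·0.9542 + 0.35·0.0458) ≈ 0.9794
After 'alert': P(compromised) = 0.8·0.9794 / (0.8·0.9794 + 0.35·0.0206) ≈ 0.9909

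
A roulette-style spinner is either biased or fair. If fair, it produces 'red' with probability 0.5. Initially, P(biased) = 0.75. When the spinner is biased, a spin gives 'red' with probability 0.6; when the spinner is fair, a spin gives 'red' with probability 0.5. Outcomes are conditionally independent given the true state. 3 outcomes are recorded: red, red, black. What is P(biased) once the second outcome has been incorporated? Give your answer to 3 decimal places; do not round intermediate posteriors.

Apply Bayes' rule sequentially, carrying P(biased) forward.
After 'red': P(biased) = 0.6·0.7500 / (0.6·0.7500 + 0.5·0.2500) ≈ 0.7826
After 'red': P(biased) = 0.6·0.7826 / (0.6·0.7826 + 0.5·0.2174) ≈ 0.8120

0.812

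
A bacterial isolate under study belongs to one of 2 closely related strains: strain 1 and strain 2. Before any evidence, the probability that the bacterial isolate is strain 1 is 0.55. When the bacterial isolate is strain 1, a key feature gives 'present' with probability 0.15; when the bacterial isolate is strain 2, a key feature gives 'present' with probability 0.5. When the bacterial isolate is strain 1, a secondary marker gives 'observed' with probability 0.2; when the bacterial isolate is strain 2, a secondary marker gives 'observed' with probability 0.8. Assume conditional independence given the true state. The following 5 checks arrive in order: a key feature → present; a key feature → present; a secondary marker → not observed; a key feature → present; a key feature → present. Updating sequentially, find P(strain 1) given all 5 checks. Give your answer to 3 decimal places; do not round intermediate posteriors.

0.038

After a key feature='present': P(strain 1) = 0.15·0.5500 / (0.15·0.5500 + 0.5·0.4500) ≈ 0.2683
After a key feature='present': P(strain 1) = 0.15·0.2683 / (0.15·0.2683 + 0.5·0.7317) ≈ 0.0991
After a secondary marker='not observed': P(strain 1) = 0.8·0.0991 / (0.8·0.0991 + 0.2·0.9009) ≈ 0.3056
After a key feature='present': P(strain 1) = 0.15·0.3056 / (0.15·0.3056 + 0.5·0.6944) ≈ 0.1166
After a key feature='present': P(strain 1) = 0.15·0.1166 / (0.15·0.1166 + 0.5·0.8834) ≈ 0.0381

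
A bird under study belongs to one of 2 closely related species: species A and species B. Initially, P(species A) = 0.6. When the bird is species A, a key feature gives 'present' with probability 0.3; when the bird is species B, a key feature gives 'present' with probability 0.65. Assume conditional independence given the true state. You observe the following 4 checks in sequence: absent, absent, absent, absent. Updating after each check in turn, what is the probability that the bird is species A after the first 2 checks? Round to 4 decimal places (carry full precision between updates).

After 'absent': P(species A) = 0.7·0.6000 / (0.7·0.6000 + 0.35·0.4000) ≈ 0.7500
After 'absent': P(species A) = 0.7·0.7500 / (0.7·0.7500 + 0.35·0.2500) ≈ 0.8571

0.8571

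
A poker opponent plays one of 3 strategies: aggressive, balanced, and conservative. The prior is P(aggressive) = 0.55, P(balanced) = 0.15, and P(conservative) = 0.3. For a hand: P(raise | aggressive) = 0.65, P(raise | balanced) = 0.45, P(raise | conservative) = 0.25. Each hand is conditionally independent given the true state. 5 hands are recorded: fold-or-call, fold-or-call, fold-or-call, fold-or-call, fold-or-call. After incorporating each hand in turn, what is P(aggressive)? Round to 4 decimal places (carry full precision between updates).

After 'fold-or-call': normaliser = 0.35·0.5500 + 0.55·0.1500 + 0.75·0.3000; P(aggressive) ≈ 0.3850, P(balanced) ≈ 0.1650, P(conservative) ≈ 0.4500
After 'fold-or-call': normaliser = 0.35·0.3850 + 0.55·0.1650 + 0.75·0.4500; P(aggressive) ≈ 0.2393, P(balanced) ≈ 0.1612, P(conservative) ≈ 0.5995
After 'fold-or-call': normaliser = 0.35·0.2393 + 0.55·0.1612 + 0.75·0.5995; P(aggressive) ≈ 0.1347, P(balanced) ≈ 0.1425, P(conservative) ≈ 0.7228
After 'fold-or-call': normaliser = 0.35·0.1347 + 0.55·0.1425 + 0.75·0.7228; P(aggressive) ≈ 0.0706, P(balanced) ≈ 0.1174, P(conservative) ≈ 0.8120
After 'fold-or-call': normaliser = 0.35·0.0706 + 0.55·0.1174 + 0.75·0.8120; P(aggressive) ≈ 0.0354, P(balanced) ≈ 0.0925, P(conservative) ≈ 0.8721

0.0354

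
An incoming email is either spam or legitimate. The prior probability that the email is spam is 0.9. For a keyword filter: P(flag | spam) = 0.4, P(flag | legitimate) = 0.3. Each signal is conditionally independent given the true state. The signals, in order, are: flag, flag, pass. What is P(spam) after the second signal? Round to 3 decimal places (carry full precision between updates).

0.941

After 'flag': P(spam) = 0.4·0.9000 / (0.4·0.9000 + 0.3·0.1000) ≈ 0.9231
After 'flag': P(spam) = 0.4·0.9231 / (0.4·0.9231 + 0.3·0.0769) ≈ 0.9412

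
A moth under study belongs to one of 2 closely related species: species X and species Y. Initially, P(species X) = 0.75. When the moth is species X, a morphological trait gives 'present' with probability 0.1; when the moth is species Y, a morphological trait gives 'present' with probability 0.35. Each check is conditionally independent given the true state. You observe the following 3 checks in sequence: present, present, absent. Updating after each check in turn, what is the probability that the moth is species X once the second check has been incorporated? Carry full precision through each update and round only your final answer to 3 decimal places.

0.197

After 'present': P(species X) = 0.1·0.7500 / (0.1·0.7500 + 0.35·0.2500) ≈ 0.4615
After 'present': P(species X) = 0.1·0.4615 / (0.1·0.4615 + 0.35·0.5385) ≈ 0.1967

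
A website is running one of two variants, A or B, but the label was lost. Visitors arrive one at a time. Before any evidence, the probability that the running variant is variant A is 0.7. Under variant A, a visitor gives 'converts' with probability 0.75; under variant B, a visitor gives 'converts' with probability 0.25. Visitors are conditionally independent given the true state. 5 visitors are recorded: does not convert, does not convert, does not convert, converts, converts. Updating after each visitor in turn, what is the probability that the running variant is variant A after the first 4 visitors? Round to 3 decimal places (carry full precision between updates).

After 'does not convert': P(A) = 0.25·0.7000 / (0.25·0.7000 + 0.75·0.3000) ≈ 0.4375
After 'does not convert': P(A) = 0.25·0.4375 / (0.25·0.4375 + 0.75·0.5625) ≈ 0.2059
After 'does not convert': P(A) = 0.25·0.2059 / (0.25·0.2059 + 0.75·0.7941) ≈ 0.0795
After 'converts': P(A) = 0.75·0.0795 / (0.75·0.0795 + 0.25·0.9205) ≈ 0.2059

0.206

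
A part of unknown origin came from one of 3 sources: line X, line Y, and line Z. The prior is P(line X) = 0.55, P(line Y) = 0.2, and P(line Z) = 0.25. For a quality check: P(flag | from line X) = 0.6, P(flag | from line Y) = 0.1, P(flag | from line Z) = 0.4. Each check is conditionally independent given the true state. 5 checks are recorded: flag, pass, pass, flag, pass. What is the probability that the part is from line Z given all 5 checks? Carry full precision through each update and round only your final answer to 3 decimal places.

0.379

After 'flag': normaliser = 0.6·0.5500 + 0.1·0.2000 + 0.4·0.2500; P(line X) ≈ 0.7333, P(line Y) ≈ 0.0444, P(line Z) ≈ 0.2222
After 'pass': normaliser = 0.4·0.7333 + 0.9·0.0444 + 0.6·0.2222; P(line X) ≈ 0.6286, P(line Y) ≈ 0.0857, P(line Z) ≈ 0.2857
After 'pass': normaliser = 0.4·0.6286 + 0.9·0.0857 + 0.6·0.2857; P(line X) ≈ 0.5029, P(line Y) ≈ 0.1543, P(line Z) ≈ 0.3429
After 'flag': normaliser = 0.6·0.5029 + 0.1·0.1543 + 0.4·0.3429; P(line X) ≈ 0.6642, P(line Y) ≈ 0.0340, P(line Z) ≈ 0.3019
After 'pass': normaliser = 0.4·0.6642 + 0.9·0.0340 + 0.6·0.3019; P(line X) ≈ 0.5565, P(line Y) ≈ 0.0640, P(line Z) ≈ 0.3794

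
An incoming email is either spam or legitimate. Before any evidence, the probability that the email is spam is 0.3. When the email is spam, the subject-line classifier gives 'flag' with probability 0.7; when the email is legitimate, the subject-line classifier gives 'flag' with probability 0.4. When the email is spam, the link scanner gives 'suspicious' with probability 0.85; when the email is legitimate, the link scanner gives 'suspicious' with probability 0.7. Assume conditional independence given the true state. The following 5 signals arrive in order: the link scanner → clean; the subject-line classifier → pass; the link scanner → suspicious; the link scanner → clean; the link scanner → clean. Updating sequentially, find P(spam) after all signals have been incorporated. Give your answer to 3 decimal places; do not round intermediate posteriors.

0.032

After the link scanner='clean': P(spam) = 0.15·0.3000 / (0.15·0.3000 + 0.3·0.7000) ≈ 0.1765
After the subject-line classifier='pass': P(spam) = 0.3·0.1765 / (0.3·0.1765 + 0.6·0.8235) ≈ 0.0968
After the link scanner='suspicious': P(spam) = 0.85·0.0968 / (0.85·0.0968 + 0.7·0.9032) ≈ 0.1151
After the link scanner='clean': P(spam) = 0.15·0.1151 / (0.15·0.1151 + 0.3·0.8849) ≈ 0.0611
After the link scanner='clean': P(spam) = 0.15·0.0611 / (0.15·0.0611 + 0.3·0.9389) ≈ 0.0315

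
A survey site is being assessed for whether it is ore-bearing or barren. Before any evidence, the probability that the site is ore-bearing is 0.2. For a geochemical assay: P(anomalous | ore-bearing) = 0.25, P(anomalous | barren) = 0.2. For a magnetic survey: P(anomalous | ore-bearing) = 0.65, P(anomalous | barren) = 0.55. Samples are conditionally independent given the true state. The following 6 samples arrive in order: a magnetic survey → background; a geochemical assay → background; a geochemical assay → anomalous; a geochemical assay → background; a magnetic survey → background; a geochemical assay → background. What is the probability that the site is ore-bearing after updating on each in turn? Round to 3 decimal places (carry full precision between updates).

After a magnetic survey='background': P(ore) = 0.35·0.2000 / (0.35·0.2000 + 0.45·0.8000) ≈ 0.1628
After a geochemical assay='background': P(ore) = 0.75·0.1628 / (0.75·0.1628 + 0.8·0.8372) ≈ 0.1542
After a geochemical assay='anomalous': P(ore) = 0.25·0.1542 / (0.25·0.1542 + 0.2·0.8458) ≈ 0.1856
After a geochemical assay='background': P(ore) = 0.75·0.1856 / (0.75·0.1856 + 0.8·0.8144) ≈ 0.1760
After a magnetic survey='background': P(ore) = 0.35·0.1760 / (0.35·0.1760 + 0.45·0.8240) ≈ 0.1425
After a geochemical assay='background': P(ore) = 0.75·0.1425 / (0.75·0.1425 + 0.8·0.8575) ≈ 0.1348

0.135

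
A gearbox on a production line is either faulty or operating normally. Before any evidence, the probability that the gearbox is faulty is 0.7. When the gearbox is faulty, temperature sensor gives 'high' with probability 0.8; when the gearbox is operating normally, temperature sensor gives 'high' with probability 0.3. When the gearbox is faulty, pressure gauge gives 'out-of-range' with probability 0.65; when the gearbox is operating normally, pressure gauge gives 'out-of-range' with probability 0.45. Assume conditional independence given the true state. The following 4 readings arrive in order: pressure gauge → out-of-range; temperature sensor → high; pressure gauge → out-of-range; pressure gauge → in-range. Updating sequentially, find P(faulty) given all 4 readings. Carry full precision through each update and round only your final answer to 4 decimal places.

0.8920

Apply Bayes' rule sequentially, carrying P(faulty) forward.
After pressure gauge='out-of-range': P(faulty) = 0.65·0.7000 / (0.65·0.7000 + 0.45·0.3000) ≈ 0.7712
After temperature sensor='high': P(faulty) = 0.8·0.7712 / (0.8·0.7712 + 0.3·0.2288) ≈ 0.8999
After pressure gauge='out-of-range': P(faulty) = 0.65·0.8999 / (0.65·0.8999 + 0.45·0.1001) ≈ 0.9285
After pressure gauge='in-range': P(faulty) = 0.35·0.9285 / (0.35·0.9285 + 0.55·0.0715) ≈ 0.8920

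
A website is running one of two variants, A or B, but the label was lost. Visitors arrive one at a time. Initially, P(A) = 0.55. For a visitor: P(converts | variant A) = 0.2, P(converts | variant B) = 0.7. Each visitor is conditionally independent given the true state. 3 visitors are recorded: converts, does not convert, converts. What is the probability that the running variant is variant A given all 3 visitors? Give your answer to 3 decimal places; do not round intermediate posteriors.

0.210

After 'converts': P(A) = 0.2·0.5500 / (0.2·0.5500 + 0.7·0.4500) ≈ 0.2588
After 'does not convert': P(A) = 0.8·0.2588 / (0.8·0.2588 + 0.3·0.7412) ≈ 0.4822
After 'converts': P(A) = 0.2·0.4822 / (0.2·0.4822 + 0.7·0.5178) ≈ 0.2101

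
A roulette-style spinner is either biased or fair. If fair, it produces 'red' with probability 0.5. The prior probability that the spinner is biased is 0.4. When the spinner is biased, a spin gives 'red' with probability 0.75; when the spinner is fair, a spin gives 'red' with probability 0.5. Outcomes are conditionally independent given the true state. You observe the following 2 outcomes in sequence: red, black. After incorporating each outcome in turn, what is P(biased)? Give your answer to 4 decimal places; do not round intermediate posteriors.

0.3333

After 'red': P(biased) = 0.75·0.4000 / (0.75·0.4000 + 0.5·0.6000) ≈ 0.5000
After 'black': P(biased) = 0.25·0.5000 / (0.25·0.5000 + 0.5·0.5000) ≈ 0.3333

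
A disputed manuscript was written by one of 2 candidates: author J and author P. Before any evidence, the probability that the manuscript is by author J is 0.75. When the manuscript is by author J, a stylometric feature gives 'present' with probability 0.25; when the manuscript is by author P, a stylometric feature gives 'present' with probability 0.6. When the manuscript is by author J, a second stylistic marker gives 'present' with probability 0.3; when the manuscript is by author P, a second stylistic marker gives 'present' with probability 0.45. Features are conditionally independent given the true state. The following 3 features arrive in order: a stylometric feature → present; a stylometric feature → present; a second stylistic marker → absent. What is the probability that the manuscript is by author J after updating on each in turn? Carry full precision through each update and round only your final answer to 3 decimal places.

After a stylometric feature='present': P(author J) = 0.25·0.7500 / (0.25·0.7500 + 0.6·0.2500) ≈ 0.5556
After a stylometric feature='present': P(author J) = 0.25·0.5556 / (0.25·0.5556 + 0.6·0.4444) ≈ 0.3425
After a second stylistic marker='absent': P(author J) = 0.7·0.3425 / (0.7·0.3425 + 0.55·0.6575) ≈ 0.3986

0.399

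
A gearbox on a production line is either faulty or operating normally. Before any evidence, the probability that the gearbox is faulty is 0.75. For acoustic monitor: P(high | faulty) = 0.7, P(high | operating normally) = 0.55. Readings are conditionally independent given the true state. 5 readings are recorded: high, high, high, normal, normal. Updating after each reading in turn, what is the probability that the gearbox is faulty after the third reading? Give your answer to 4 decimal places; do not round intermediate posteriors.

After 'high': P(faulty) = 0.7·0.7500 / (0.7·0.7500 + 0.55·0.2500) ≈ 0.7925
After 'high': P(faulty) = 0.7·0.7925 / (0.7·0.7925 + 0.55·0.2075) ≈ 0.8293
After 'high': P(faulty) = 0.7·0.8293 / (0.7·0.8293 + 0.55·0.1707) ≈ 0.8608

0.8608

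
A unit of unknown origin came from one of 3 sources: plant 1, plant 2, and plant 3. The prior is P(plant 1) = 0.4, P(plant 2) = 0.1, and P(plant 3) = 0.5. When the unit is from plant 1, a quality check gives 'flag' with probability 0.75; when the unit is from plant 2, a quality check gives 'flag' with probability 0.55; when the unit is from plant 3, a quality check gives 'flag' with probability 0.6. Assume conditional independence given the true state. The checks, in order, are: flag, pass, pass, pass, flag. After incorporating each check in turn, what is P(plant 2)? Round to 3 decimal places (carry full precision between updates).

After 'flag': normaliser = 0.75·0.4000 + 0.55·0.1000 + 0.6·0.5000; P(plant 1) ≈ 0.4580, P(plant 2) ≈ 0.0840, P(plant 3) ≈ 0.4580
After 'pass': normaliser = 0.25·0.4580 + 0.45·0.0840 + 0.4·0.4580; P(plant 1) ≈ 0.3413, P(plant 2) ≈ 0.1126, P(plant 3) ≈ 0.5461
After 'pass': normaliser = 0.25·0.3413 + 0.45·0.1126 + 0.4·0.5461; P(plant 1) ≈ 0.2407, P(plant 2) ≈ 0.1430, P(plant 3) ≈ 0.6163
After 'pass': normaliser = 0.25·0.2407 + 0.45·0.1430 + 0.4·0.6163; P(plant 1) ≈ 0.1622, P(plant 2) ≈ 0.1734, P(plant 3) ≈ 0.6644
After 'flag': normaliser = 0.75·0.1622 + 0.55·0.1734 + 0.6·0.6644; P(plant 1) ≈ 0.1976, P(plant 2) ≈ 0.1549, P(plant 3) ≈ 0.6475

0.155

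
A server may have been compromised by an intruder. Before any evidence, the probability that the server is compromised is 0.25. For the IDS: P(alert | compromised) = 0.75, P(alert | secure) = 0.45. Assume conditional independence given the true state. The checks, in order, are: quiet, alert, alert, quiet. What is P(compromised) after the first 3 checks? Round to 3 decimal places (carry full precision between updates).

0.296

After 'quiet': P(compromised) = 0.25·0.2500 / (0.25·0.2500 + 0.55·0.7500) ≈ 0.1316
After 'alert': P(compromised) = 0.75·0.1316 / (0.75·0.1316 + 0.45·0.8684) ≈ 0.2016
After 'alert': P(compromised) = 0.75·0.2016 / (0.75·0.2016 + 0.45·0.7984) ≈ 0.2962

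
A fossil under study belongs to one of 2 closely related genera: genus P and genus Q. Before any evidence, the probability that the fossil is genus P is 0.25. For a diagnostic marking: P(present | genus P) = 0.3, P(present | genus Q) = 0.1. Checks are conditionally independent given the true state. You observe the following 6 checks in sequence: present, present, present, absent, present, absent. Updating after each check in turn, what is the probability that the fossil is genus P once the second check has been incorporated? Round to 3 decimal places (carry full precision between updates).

After 'present': P(genus P) = 0.3·0.2500 / (0.3·0.2500 + 0.1·0.7500) ≈ 0.5000
After 'present': P(genus P) = 0.3·0.5000 / (0.3·0.5000 + 0.1·0.5000) ≈ 0.7500

0.750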